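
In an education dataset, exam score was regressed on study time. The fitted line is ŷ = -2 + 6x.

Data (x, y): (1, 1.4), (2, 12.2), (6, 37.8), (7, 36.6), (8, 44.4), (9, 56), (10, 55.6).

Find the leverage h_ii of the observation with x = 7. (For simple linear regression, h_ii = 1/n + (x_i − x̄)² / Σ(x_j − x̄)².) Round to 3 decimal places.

h = 0.153

x̄ = (1 + 2 + 6 + 7 + 8 + 9 + 10)/7 = 6.14286
Σ(x − x̄)² = 26.449 + 17.1633 + 0.0204082 + 0.734694 + 3.44898 + 8.16327 + 14.8776 = 70.8571
h = 1/7 + (0.857143)²/70.8571 = 0.142857 + 0.0103687 = 0.153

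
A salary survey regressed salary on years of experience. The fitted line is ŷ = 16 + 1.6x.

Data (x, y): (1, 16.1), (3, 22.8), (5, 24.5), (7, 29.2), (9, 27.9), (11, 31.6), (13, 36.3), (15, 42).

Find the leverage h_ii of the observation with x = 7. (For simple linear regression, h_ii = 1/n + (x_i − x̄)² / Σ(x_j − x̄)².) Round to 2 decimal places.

x̄ = (1 + 3 + 5 + 7 + 9 + 11 + 13 + 15)/8 = 8
Σ(x − x̄)² = 49 + 25 + 9 + 1 + 1 + 9 + 25 + 49 = 168
h = 1/8 + (-1)²/168 = 0.125 + 0.00595238 = 0.13

h = 0.13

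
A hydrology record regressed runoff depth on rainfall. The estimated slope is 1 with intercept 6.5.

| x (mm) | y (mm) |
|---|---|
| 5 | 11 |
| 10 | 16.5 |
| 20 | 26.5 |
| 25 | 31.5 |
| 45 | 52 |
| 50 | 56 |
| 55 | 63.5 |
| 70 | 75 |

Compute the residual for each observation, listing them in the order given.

x=5: ŷ = 6.5 + 5 = 11.5; e = 11 − 11.5 = -0.5
x=10: ŷ = 6.5 + 10 = 16.5; e = 16.5 − 16.5 = 0
x=20: ŷ = 6.5 + 20 = 26.5; e = 26.5 − 26.5 = 0
x=25: ŷ = 6.5 + 25 = 31.5; e = 31.5 − 31.5 = 0
x=45: ŷ = 6.5 + 45 = 51.5; e = 52 − 51.5 = 0.5
x=50: ŷ = 6.5 + 50 = 56.5; e = 56 − 56.5 = -0.5
x=55: ŷ = 6.5 + 55 = 61.5; e = 63.5 − 61.5 = 2
x=70: ŷ = 6.5 + 70 = 76.5; e = 75 − 76.5 = -1.5

-0.5, 0, 0, 0, 0.5, -0.5, 2, -1.5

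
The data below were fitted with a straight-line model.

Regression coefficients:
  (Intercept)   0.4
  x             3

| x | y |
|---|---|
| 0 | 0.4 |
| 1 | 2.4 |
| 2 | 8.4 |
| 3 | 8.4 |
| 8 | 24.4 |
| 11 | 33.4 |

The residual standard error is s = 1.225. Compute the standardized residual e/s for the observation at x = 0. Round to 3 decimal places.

0.000

ŷ = 0.4 + 3·0 = 0.4
e = 0.4 − 0.4 = 0
e/s = 0 / 1.225 = 0.000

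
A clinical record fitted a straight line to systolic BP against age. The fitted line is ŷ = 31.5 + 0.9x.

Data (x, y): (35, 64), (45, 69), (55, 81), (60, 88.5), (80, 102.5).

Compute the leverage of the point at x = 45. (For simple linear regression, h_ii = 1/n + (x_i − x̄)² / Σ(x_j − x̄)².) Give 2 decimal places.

h = 0.29

x̄ = (35 + 45 + 55 + 60 + 80)/5 = 55
Σ(x − x̄)² = 400 + 100 + 0 + 25 + 625 = 1150
h = 1/5 + (-10)²/1150 = 0.2 + 0.0869565 = 0.29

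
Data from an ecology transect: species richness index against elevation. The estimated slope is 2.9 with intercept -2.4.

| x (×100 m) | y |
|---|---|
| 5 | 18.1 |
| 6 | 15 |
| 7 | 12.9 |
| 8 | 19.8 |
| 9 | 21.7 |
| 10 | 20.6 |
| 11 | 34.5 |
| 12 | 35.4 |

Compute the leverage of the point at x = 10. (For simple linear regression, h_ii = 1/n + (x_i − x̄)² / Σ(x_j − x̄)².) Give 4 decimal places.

x̄ = (5 + 6 + 7 + 8 + 9 + 10 + 11 + 12)/8 = 8.5
Σ(x − x̄)² = 12.25 + 6.25 + 2.25 + 0.25 + 0.25 + 2.25 + 6.25 + 12.25 = 42
h = 1/8 + (1.5)²/42 = 0.125 + 0.0535714 = 0.1786

h = 0.1786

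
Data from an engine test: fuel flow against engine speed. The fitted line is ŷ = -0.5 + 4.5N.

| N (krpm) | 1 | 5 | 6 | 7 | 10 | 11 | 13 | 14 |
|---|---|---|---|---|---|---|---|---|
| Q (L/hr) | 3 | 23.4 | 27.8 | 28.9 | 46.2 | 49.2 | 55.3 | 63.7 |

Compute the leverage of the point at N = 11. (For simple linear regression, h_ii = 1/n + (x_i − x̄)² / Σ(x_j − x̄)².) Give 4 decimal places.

N̄ = (1 + 5 + 6 + 7 + 10 + 11 + 13 + 14)/8 = 8.375
Σ(N − N̄)² = 54.3906 + 11.3906 + 5.64062 + 1.89062 + 2.64062 + 6.89062 + 21.3906 + 31.6406 = 135.875
h = 1/8 + (2.625)²/135.875 = 0.125 + 0.050713 = 0.1757

h = 0.1757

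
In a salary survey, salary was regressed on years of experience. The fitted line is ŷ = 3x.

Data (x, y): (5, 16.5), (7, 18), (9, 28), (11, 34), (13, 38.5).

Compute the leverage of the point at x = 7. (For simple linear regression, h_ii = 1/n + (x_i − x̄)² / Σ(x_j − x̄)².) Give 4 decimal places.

x̄ = (5 + 7 + 9 + 11 + 13)/5 = 9
Σ(x − x̄)² = 16 + 4 + 0 + 4 + 16 = 40
h = 1/5 + (-2)²/40 = 0.2 + 0.1 = 0.3000

h = 0.3000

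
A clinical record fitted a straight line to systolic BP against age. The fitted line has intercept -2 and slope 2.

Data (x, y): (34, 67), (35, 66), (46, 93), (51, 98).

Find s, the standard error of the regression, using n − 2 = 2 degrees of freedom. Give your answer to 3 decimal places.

s = 3.000

x=34: ŷ = -2 + 2·34 = 66; e = 67 − 66 = 1
x=35: ŷ = -2 + 2·35 = 68; e = 66 − 68 = -2
x=46: ŷ = -2 + 2·46 = 90; e = 93 − 90 = 3
x=51: ŷ = -2 + 2·51 = 100; e = 98 − 100 = -2
SSE = 1 + 4 + 9 + 4 = 18
s = √(18/2) = √9 ≈ 3.000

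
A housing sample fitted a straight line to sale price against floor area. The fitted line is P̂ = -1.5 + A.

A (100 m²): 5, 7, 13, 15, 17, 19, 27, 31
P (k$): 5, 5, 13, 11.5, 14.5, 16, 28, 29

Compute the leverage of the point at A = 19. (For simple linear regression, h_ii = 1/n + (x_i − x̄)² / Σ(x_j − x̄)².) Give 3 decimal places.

Ā = (5 + 7 + 13 + 15 + 17 + 19 + 27 + 31)/8 = 16.75
Σ(A − Ā)² = 138.062 + 95.0625 + 14.0625 + 3.0625 + 0.0625 + 5.0625 + 105.062 + 203.062 = 563.5
h = 1/8 + (2.25)²/563.5 = 0.125 + 0.00898403 = 0.134

h = 0.134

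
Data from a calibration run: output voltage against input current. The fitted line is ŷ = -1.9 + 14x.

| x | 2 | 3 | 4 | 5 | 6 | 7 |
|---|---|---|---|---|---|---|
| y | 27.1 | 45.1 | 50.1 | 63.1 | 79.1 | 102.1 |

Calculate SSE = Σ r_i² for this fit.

SSE = 112

x=2: ŷ = -1.9 + 14·2 = 26.1; r = 27.1 − 26.1 = 1
x=3: ŷ = -1.9 + 14·3 = 40.1; r = 45.1 − 40.1 = 5
x=4: ŷ = -1.9 + 14·4 = 54.1; r = 50.1 − 54.1 = -4
x=5: ŷ = -1.9 + 14·5 = 68.1; r = 63.1 − 68.1 = -5
x=6: ŷ = -1.9 + 14·6 = 82.1; r = 79.1 − 82.1 = -3
x=7: ŷ = -1.9 + 14·7 = 96.1; r = 102.1 − 96.1 = 6
SSE = 1 + 25 + 16 + 25 + 9 + 36 = 112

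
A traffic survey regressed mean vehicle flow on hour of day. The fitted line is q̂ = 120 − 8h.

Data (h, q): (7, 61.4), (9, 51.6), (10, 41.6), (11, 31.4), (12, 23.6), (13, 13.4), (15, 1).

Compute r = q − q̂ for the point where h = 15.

q̂ = 120 − 8·15 = 0
r = 1 − 0 = 1

r = 1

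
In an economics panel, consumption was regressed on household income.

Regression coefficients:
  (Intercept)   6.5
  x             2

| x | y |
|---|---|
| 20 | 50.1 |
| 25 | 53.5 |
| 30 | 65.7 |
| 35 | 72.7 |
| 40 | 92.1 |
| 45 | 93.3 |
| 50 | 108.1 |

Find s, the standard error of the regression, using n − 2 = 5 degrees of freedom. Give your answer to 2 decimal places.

s = 4.03

x=20: ŷ = 6.5 + 2·20 = 46.5; r = 50.1 − 46.5 = 3.6
x=25: ŷ = 6.5 + 2·25 = 56.5; r = 53.5 − 56.5 = -3
x=30: ŷ = 6.5 + 2·30 = 66.5; r = 65.7 − 66.5 = -0.8
x=35: ŷ = 6.5 + 2·35 = 76.5; r = 72.7 − 76.5 = -3.8
x=40: ŷ = 6.5 + 2·40 = 86.5; r = 92.1 − 86.5 = 5.6
x=45: ŷ = 6.5 + 2·45 = 96.5; r = 93.3 − 96.5 = -3.2
x=50: ŷ = 6.5 + 2·50 = 106.5; r = 108.1 − 106.5 = 1.6
SSE = 12.96 + 9 + 0.64 + 14.44 + 31.36 + 10.24 + 2.56 = 81.2
s = √(81.2/5) = √16.24 ≈ 4.03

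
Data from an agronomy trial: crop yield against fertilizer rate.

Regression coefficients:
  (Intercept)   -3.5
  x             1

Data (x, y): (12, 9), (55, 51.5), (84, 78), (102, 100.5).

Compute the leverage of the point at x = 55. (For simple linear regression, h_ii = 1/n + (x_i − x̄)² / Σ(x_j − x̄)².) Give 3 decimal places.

h = 0.265

x̄ = (12 + 55 + 84 + 102)/4 = 63.25
Σ(x − x̄)² = 2626.56 + 68.0625 + 430.562 + 1501.56 = 4626.75
h = 1/4 + (-8.25)²/4626.75 = 0.25 + 0.0147107 = 0.265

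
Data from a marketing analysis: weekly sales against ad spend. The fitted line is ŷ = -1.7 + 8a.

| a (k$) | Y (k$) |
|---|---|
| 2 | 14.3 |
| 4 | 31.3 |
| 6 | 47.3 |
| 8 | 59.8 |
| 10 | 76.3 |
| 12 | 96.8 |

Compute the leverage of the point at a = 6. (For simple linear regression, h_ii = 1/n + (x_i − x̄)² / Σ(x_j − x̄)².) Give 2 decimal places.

ā = (2 + 4 + 6 + 8 + 10 + 12)/6 = 7
Σ(a − ā)² = 25 + 9 + 1 + 1 + 9 + 25 = 70
h = 1/6 + (-1)²/70 = 0.166667 + 0.0142857 = 0.18

h = 0.18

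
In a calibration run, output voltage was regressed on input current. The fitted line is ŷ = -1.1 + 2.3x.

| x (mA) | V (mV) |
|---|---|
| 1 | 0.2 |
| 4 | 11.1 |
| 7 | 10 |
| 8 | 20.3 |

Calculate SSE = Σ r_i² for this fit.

SSE = 44

x=1: ŷ = -1.1 + 2.3·1 = 1.2; r = 0.2 − 1.2 = -1
x=4: ŷ = -1.1 + 2.3·4 = 8.1; r = 11.1 − 8.1 = 3
x=7: ŷ = -1.1 + 2.3·7 = 15; r = 10 − 15 = -5
x=8: ŷ = -1.1 + 2.3·8 = 17.3; r = 20.3 − 17.3 = 3
SSE = 1 + 9 + 25 + 9 = 44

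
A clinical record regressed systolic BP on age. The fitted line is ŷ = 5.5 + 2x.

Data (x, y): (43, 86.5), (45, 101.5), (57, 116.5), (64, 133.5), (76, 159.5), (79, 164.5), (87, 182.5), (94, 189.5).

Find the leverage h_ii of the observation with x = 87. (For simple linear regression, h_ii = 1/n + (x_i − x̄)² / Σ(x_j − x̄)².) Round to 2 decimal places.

h = 0.27

x̄ = (43 + 45 + 57 + 64 + 76 + 79 + 87 + 94)/8 = 68.125
Σ(x − x̄)² = 631.266 + 534.766 + 123.766 + 17.0156 + 62.0156 + 118.266 + 356.266 + 669.516 = 2512.88
h = 1/8 + (18.875)²/2512.88 = 0.125 + 0.141776 = 0.27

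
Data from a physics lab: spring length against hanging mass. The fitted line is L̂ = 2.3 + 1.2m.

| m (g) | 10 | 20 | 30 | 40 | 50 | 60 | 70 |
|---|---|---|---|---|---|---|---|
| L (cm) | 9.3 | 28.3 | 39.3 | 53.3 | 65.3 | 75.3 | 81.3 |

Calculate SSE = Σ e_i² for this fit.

m=10: L̂ = 2.3 + 1.2·10 = 14.3; e = 9.3 − 14.3 = -5
m=20: L̂ = 2.3 + 1.2·20 = 26.3; e = 28.3 − 26.3 = 2
m=30: L̂ = 2.3 + 1.2·30 = 38.3; e = 39.3 − 38.3 = 1
m=40: L̂ = 2.3 + 1.2·40 = 50.3; e = 53.3 − 50.3 = 3
m=50: L̂ = 2.3 + 1.2·50 = 62.3; e = 65.3 − 62.3 = 3
m=60: L̂ = 2.3 + 1.2·60 = 74.3; e = 75.3 − 74.3 = 1
m=70: L̂ = 2.3 + 1.2·70 = 86.3; e = 81.3 − 86.3 = -5
SSE = 25 + 4 + 1 + 9 + 9 + 1 + 25 = 74

SSE = 74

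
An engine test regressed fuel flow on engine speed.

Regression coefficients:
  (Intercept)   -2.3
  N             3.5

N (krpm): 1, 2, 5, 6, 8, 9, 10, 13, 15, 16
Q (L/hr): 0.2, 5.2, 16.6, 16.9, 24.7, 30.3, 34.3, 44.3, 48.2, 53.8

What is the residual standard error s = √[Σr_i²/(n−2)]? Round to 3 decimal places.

N=1: ŷ = -2.3 + 3.5·1 = 1.2; r = 0.2 − 1.2 = -1
N=2: ŷ = -2.3 + 3.5·2 = 4.7; r = 5.2 − 4.7 = 0.5
N=5: ŷ = -2.3 + 3.5·5 = 15.2; r = 16.6 − 15.2 = 1.4
N=6: ŷ = -2.3 + 3.5·6 = 18.7; r = 16.9 − 18.7 = -1.8
N=8: ŷ = -2.3 + 3.5·8 = 25.7; r = 24.7 − 25.7 = -1
N=9: ŷ = -2.3 + 3.5·9 = 29.2; r = 30.3 − 29.2 = 1.1
N=10: ŷ = -2.3 + 3.5·10 = 32.7; r = 34.3 − 32.7 = 1.6
N=13: ŷ = -2.3 + 3.5·13 = 43.2; r = 44.3 − 43.2 = 1.1
N=15: ŷ = -2.3 + 3.5·15 = 50.2; r = 48.2 − 50.2 = -2
N=16: ŷ = -2.3 + 3.5·16 = 53.7; r = 53.8 − 53.7 = 0.1
SSE = 1 + 0.25 + 1.96 + 3.24 + 1 + 1.21 + 2.56 + 1.21 + 4 + 0.01 = 16.44
s = √(16.44/8) = √2.055 ≈ 1.434

s = 1.434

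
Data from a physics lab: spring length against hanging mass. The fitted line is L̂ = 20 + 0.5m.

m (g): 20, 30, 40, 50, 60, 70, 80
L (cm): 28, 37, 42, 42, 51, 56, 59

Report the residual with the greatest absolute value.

m=20: L̂ = 20 + 0.5·20 = 30; e = 28 − 30 = -2
m=30: L̂ = 20 + 0.5·30 = 35; e = 37 − 35 = 2
m=40: L̂ = 20 + 0.5·40 = 40; e = 42 − 40 = 2
m=50: L̂ = 20 + 0.5·50 = 45; e = 42 − 45 = -3
m=60: L̂ = 20 + 0.5·60 = 50; e = 51 − 50 = 1
m=70: L̂ = 20 + 0.5·70 = 55; e = 56 − 55 = 1
m=80: L̂ = 20 + 0.5·80 = 60; e = 59 − 60 = -1
Largest |e| is 3 at m = 50, residual -3.

e = -3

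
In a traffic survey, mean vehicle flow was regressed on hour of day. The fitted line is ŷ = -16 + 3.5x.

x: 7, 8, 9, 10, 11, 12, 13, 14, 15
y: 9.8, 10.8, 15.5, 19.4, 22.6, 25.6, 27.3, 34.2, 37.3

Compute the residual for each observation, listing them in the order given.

x=7: ŷ = -16 + 3.5·7 = 8.5; r = 9.8 − 8.5 = 1.3
x=8: ŷ = -16 + 3.5·8 = 12; r = 10.8 − 12 = -1.2
x=9: ŷ = -16 + 3.5·9 = 15.5; r = 15.5 − 15.5 = 0
x=10: ŷ = -16 + 3.5·10 = 19; r = 19.4 − 19 = 0.4
x=11: ŷ = -16 + 3.5·11 = 22.5; r = 22.6 − 22.5 = 0.1
x=12: ŷ = -16 + 3.5·12 = 26; r = 25.6 − 26 = -0.4
x=13: ŷ = -16 + 3.5·13 = 29.5; r = 27.3 − 29.5 = -2.2
x=14: ŷ = -16 + 3.5·14 = 33; r = 34.2 − 33 = 1.2
x=15: ŷ = -16 + 3.5·15 = 36.5; r = 37.3 − 36.5 = 0.8

1.3, -1.2, 0, 0.4, 0.1, -0.4, -2.2, 1.2, 0.8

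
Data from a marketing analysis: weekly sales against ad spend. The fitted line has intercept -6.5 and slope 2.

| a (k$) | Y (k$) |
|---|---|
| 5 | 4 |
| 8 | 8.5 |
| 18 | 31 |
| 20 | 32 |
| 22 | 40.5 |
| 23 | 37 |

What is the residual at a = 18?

r = 1.5

ŷ = -6.5 + 2·18 = 29.5
r = 31 − 29.5 = 1.5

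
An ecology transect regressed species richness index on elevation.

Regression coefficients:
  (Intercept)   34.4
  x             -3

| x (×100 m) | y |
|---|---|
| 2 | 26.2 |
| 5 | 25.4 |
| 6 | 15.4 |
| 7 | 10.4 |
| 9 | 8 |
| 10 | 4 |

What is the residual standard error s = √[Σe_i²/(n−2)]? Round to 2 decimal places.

x=2: ŷ = 34.4 − 3·2 = 28.4; e = 26.2 − 28.4 = -2.2
x=5: ŷ = 34.4 − 3·5 = 19.4; e = 25.4 − 19.4 = 6
x=6: ŷ = 34.4 − 3·6 = 16.4; e = 15.4 − 16.4 = -1
x=7: ŷ = 34.4 − 3·7 = 13.4; e = 10.4 − 13.4 = -3
x=9: ŷ = 34.4 − 3·9 = 7.4; e = 8 − 7.4 = 0.6
x=10: ŷ = 34.4 − 3·10 = 4.4; e = 4 − 4.4 = -0.4
SSE = 4.84 + 36 + 1 + 9 + 0.36 + 0.16 = 51.36
s = √(51.36/4) = √12.84 ≈ 3.58

s = 3.58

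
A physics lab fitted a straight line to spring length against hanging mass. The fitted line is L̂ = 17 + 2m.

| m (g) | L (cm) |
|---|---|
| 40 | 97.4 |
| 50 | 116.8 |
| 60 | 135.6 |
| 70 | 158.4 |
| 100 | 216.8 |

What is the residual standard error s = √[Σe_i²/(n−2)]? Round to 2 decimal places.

m=40: L̂ = 17 + 2·40 = 97; e = 97.4 − 97 = 0.4
m=50: L̂ = 17 + 2·50 = 117; e = 116.8 − 117 = -0.2
m=60: L̂ = 17 + 2·60 = 137; e = 135.6 − 137 = -1.4
m=70: L̂ = 17 + 2·70 = 157; e = 158.4 − 157 = 1.4
m=100: L̂ = 17 + 2·100 = 217; e = 216.8 − 217 = -0.2
SSE = 0.16 + 0.04 + 1.96 + 1.96 + 0.04 = 4.16
s = √(4.16/3) = √1.38667 ≈ 1.18

s = 1.18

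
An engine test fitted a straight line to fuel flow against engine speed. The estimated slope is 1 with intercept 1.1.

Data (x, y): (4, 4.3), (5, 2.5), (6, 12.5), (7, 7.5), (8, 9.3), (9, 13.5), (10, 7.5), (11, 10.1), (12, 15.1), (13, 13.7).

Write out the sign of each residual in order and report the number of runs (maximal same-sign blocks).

x=4: ŷ = 1.1 + 4 = 5.1; e = 4.3 − 5.1 = -0.8
x=5: ŷ = 1.1 + 5 = 6.1; e = 2.5 − 6.1 = -3.6
x=6: ŷ = 1.1 + 6 = 7.1; e = 12.5 − 7.1 = 5.4
x=7: ŷ = 1.1 + 7 = 8.1; e = 7.5 − 8.1 = -0.6
x=8: ŷ = 1.1 + 8 = 9.1; e = 9.3 − 9.1 = 0.2
x=9: ŷ = 1.1 + 9 = 10.1; e = 13.5 − 10.1 = 3.4
x=10: ŷ = 1.1 + 10 = 11.1; e = 7.5 − 11.1 = -3.6
x=11: ŷ = 1.1 + 11 = 12.1; e = 10.1 − 12.1 = -2
x=12: ŷ = 1.1 + 12 = 13.1; e = 15.1 − 13.1 = 2
x=13: ŷ = 1.1 + 13 = 14.1; e = 13.7 − 14.1 = -0.4
Signs: − − + − + + − − + −
Runs: −×2, +×1, −×1, +×2, −×2, +×1, −×1 → 7

7 runs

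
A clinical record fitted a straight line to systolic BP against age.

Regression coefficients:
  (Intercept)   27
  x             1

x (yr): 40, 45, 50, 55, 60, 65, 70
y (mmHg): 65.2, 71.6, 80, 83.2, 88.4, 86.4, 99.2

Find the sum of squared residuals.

x=40: ŷ = 27 + 40 = 67; r = 65.2 − 67 = -1.8
x=45: ŷ = 27 + 45 = 72; r = 71.6 − 72 = -0.4
x=50: ŷ = 27 + 50 = 77; r = 80 − 77 = 3
x=55: ŷ = 27 + 55 = 82; r = 83.2 − 82 = 1.2
x=60: ŷ = 27 + 60 = 87; r = 88.4 − 87 = 1.4
x=65: ŷ = 27 + 65 = 92; r = 86.4 − 92 = -5.6
x=70: ŷ = 27 + 70 = 97; r = 99.2 − 97 = 2.2
SSE = 3.24 + 0.16 + 9 + 1.44 + 1.96 + 31.36 + 4.84 = 52

SSE = 52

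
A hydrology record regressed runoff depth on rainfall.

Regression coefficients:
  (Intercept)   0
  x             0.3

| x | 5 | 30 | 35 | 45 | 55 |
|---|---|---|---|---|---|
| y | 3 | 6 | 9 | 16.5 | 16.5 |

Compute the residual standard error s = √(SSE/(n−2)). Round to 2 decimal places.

x=5: ŷ = 0.3·5 = 1.5; r = 3 − 1.5 = 1.5
x=30: ŷ = 0.3·30 = 9; r = 6 − 9 = -3
x=35: ŷ = 0.3·35 = 10.5; r = 9 − 10.5 = -1.5
x=45: ŷ = 0.3·45 = 13.5; r = 16.5 − 13.5 = 3
x=55: ŷ = 0.3·55 = 16.5; r = 16.5 − 16.5 = 0
SSE = 2.25 + 9 + 2.25 + 9 + 0 = 22.5
s = √(22.5/3) = √7.5 ≈ 2.74

s = 2.74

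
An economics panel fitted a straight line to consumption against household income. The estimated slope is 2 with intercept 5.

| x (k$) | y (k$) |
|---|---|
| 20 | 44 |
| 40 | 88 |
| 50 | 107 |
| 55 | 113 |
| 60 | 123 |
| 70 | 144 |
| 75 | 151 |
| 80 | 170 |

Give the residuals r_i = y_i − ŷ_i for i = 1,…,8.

x=20: ŷ = 5 + 2·20 = 45; r = 44 − 45 = -1
x=40: ŷ = 5 + 2·40 = 85; r = 88 − 85 = 3
x=50: ŷ = 5 + 2·50 = 105; r = 107 − 105 = 2
x=55: ŷ = 5 + 2·55 = 115; r = 113 − 115 = -2
x=60: ŷ = 5 + 2·60 = 125; r = 123 − 125 = -2
x=70: ŷ = 5 + 2·70 = 145; r = 144 − 145 = -1
x=75: ŷ = 5 + 2·75 = 155; r = 151 − 155 = -4
x=80: ŷ = 5 + 2·80 = 165; r = 170 − 165 = 5

-1, 3, 2, -2, -2, -1, -4, 5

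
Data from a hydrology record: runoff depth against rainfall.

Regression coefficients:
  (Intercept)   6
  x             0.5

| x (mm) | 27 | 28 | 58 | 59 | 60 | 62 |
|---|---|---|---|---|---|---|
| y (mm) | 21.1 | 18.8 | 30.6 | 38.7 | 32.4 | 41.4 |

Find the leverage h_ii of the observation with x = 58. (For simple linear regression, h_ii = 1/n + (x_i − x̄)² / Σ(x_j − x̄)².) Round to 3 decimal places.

h = 0.225

x̄ = (27 + 28 + 58 + 59 + 60 + 62)/6 = 49
Σ(x − x̄)² = 484 + 441 + 81 + 100 + 121 + 169 = 1396
h = 1/6 + (9)²/1396 = 0.166667 + 0.0580229 = 0.225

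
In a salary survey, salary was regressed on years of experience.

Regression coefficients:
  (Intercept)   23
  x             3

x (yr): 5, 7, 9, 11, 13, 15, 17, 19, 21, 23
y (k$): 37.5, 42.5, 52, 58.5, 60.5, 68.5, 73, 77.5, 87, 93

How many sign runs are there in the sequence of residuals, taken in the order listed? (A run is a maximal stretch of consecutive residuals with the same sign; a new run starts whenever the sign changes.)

6 runs

x=5: ŷ = 23 + 3·5 = 38; e = 37.5 − 38 = -0.5
x=7: ŷ = 23 + 3·7 = 44; e = 42.5 − 44 = -1.5
x=9: ŷ = 23 + 3·9 = 50; e = 52 − 50 = 2
x=11: ŷ = 23 + 3·11 = 56; e = 58.5 − 56 = 2.5
x=13: ŷ = 23 + 3·13 = 62; e = 60.5 − 62 = -1.5
x=15: ŷ = 23 + 3·15 = 68; e = 68.5 − 68 = 0.5
x=17: ŷ = 23 + 3·17 = 74; e = 73 − 74 = -1
x=19: ŷ = 23 + 3·19 = 80; e = 77.5 − 80 = -2.5
x=21: ŷ = 23 + 3·21 = 86; e = 87 − 86 = 1
x=23: ŷ = 23 + 3·23 = 92; e = 93 − 92 = 1
Signs: − − + + − + − − + +
Runs: −×2, +×2, −×1, +×1, −×2, +×2 → 6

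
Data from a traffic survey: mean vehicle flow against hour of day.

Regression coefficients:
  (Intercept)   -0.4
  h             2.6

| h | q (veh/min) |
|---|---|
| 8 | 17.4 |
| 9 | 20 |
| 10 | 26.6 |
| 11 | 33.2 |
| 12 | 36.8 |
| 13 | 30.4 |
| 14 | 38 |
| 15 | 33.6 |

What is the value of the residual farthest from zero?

h=8: q̂ = -0.4 + 2.6·8 = 20.4; e = 17.4 − 20.4 = -3
h=9: q̂ = -0.4 + 2.6·9 = 23; e = 20 − 23 = -3
h=10: q̂ = -0.4 + 2.6·10 = 25.6; e = 26.6 − 25.6 = 1
h=11: q̂ = -0.4 + 2.6·11 = 28.2; e = 33.2 − 28.2 = 5
h=12: q̂ = -0.4 + 2.6·12 = 30.8; e = 36.8 − 30.8 = 6
h=13: q̂ = -0.4 + 2.6·13 = 33.4; e = 30.4 − 33.4 = -3
h=14: q̂ = -0.4 + 2.6·14 = 36; e = 38 − 36 = 2
h=15: q̂ = -0.4 + 2.6·15 = 38.6; e = 33.6 − 38.6 = -5
Largest |e| is 6 at h = 12, residual 6.

e = 6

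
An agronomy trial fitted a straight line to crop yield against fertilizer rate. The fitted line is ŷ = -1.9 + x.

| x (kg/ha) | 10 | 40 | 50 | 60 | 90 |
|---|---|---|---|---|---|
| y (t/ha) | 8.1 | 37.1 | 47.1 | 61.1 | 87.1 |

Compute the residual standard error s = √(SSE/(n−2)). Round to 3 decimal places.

x=10: ŷ = -1.9 + 10 = 8.1; e = 8.1 − 8.1 = 0
x=40: ŷ = -1.9 + 40 = 38.1; e = 37.1 − 38.1 = -1
x=50: ŷ = -1.9 + 50 = 48.1; e = 47.1 − 48.1 = -1
x=60: ŷ = -1.9 + 60 = 58.1; e = 61.1 − 58.1 = 3
x=90: ŷ = -1.9 + 90 = 88.1; e = 87.1 − 88.1 = -1
SSE = 0 + 1 + 1 + 9 + 1 = 12
s = √(12/3) = √4 ≈ 2.000

s = 2.000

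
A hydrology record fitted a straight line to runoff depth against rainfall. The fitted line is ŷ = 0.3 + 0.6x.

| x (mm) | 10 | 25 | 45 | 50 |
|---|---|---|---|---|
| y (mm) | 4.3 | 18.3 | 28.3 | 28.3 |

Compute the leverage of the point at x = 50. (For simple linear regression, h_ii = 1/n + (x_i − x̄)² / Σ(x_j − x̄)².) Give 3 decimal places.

x̄ = (10 + 25 + 45 + 50)/4 = 32.5
Σ(x − x̄)² = 506.25 + 56.25 + 156.25 + 306.25 = 1025
h = 1/4 + (17.5)²/1025 = 0.25 + 0.29878 = 0.549

h = 0.549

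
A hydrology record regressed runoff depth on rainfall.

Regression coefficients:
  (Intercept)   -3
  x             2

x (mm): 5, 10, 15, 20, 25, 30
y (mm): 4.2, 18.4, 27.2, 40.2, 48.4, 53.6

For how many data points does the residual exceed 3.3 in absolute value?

x=5: ŷ = -3 + 2·5 = 7; e = 4.2 − 7 = -2.8
x=10: ŷ = -3 + 2·10 = 17; e = 18.4 − 17 = 1.4
x=15: ŷ = -3 + 2·15 = 27; e = 27.2 − 27 = 0.2
x=20: ŷ = -3 + 2·20 = 37; e = 40.2 − 37 = 3.2
x=25: ŷ = -3 + 2·25 = 47; e = 48.4 − 47 = 1.4
x=30: ŷ = -3 + 2·30 = 57; e = 53.6 − 57 = -3.4
|e| > 3.3: x=30 (|e|=3.4) → 1

1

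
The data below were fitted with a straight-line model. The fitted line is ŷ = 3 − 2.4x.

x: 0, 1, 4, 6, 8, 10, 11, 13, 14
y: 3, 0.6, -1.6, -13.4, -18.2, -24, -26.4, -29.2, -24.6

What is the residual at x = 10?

ŷ = 3 − 2.4·10 = -21
r = -24 − (-21) = -3

r = -3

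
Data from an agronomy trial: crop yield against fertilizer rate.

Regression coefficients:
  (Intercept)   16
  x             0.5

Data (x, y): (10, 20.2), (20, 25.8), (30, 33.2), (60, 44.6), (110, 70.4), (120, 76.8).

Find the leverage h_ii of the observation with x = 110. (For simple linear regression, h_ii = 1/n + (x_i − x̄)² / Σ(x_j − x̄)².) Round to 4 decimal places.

x̄ = (10 + 20 + 30 + 60 + 110 + 120)/6 = 58.3333
Σ(x − x̄)² = 2336.11 + 1469.44 + 802.778 + 2.77778 + 2669.44 + 3802.78 = 11083.3
h = 1/6 + (51.6667)²/11083.3 = 0.166667 + 0.240852 = 0.4075

h = 0.4075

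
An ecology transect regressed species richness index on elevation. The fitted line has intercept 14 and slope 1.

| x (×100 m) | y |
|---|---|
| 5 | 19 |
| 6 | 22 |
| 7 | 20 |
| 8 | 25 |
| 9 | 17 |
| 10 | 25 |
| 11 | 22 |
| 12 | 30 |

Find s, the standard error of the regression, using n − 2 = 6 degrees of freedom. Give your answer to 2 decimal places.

s = 3.56

x=5: ŷ = 14 + 5 = 19; e = 19 − 19 = 0
x=6: ŷ = 14 + 6 = 20; e = 22 − 20 = 2
x=7: ŷ = 14 + 7 = 21; e = 20 − 21 = -1
x=8: ŷ = 14 + 8 = 22; e = 25 − 22 = 3
x=9: ŷ = 14 + 9 = 23; e = 17 − 23 = -6
x=10: ŷ = 14 + 10 = 24; e = 25 − 24 = 1
x=11: ŷ = 14 + 11 = 25; e = 22 − 25 = -3
x=12: ŷ = 14 + 12 = 26; e = 30 − 26 = 4
SSE = 0 + 4 + 1 + 9 + 36 + 1 + 9 + 16 = 76
s = √(76/6) = √12.6667 ≈ 3.56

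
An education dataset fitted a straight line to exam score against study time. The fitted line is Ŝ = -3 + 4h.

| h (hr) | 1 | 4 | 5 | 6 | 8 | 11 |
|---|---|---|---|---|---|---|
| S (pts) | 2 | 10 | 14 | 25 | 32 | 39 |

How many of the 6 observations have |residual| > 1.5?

5

h=1: Ŝ = -3 + 4·1 = 1; e = 2 − 1 = 1
h=4: Ŝ = -3 + 4·4 = 13; e = 10 − 13 = -3
h=5: Ŝ = -3 + 4·5 = 17; e = 14 − 17 = -3
h=6: Ŝ = -3 + 4·6 = 21; e = 25 − 21 = 4
h=8: Ŝ = -3 + 4·8 = 29; e = 32 − 29 = 3
h=11: Ŝ = -3 + 4·11 = 41; e = 39 − 41 = -2
|e| > 1.5: h=4 (|e|=3), h=5 (|e|=3), h=6 (|e|=4), h=8 (|e|=3), h=11 (|e|=2) → 5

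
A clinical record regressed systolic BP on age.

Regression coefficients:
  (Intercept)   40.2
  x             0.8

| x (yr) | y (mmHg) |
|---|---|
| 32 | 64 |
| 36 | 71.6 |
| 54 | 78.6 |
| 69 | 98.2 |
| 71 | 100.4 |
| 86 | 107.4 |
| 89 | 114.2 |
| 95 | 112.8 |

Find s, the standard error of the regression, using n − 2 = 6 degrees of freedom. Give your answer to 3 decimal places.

s = 3.521

x=32: ŷ = 40.2 + 0.8·32 = 65.8; e = 64 − 65.8 = -1.8
x=36: ŷ = 40.2 + 0.8·36 = 69; e = 71.6 − 69 = 2.6
x=54: ŷ = 40.2 + 0.8·54 = 83.4; e = 78.6 − 83.4 = -4.8
x=69: ŷ = 40.2 + 0.8·69 = 95.4; e = 98.2 − 95.4 = 2.8
x=71: ŷ = 40.2 + 0.8·71 = 97; e = 100.4 − 97 = 3.4
x=86: ŷ = 40.2 + 0.8·86 = 109; e = 107.4 − 109 = -1.6
x=89: ŷ = 40.2 + 0.8·89 = 111.4; e = 114.2 − 111.4 = 2.8
x=95: ŷ = 40.2 + 0.8·95 = 116.2; e = 112.8 − 116.2 = -3.4
SSE = 3.24 + 6.76 + 23.04 + 7.84 + 11.56 + 2.56 + 7.84 + 11.56 = 74.4
s = √(74.4/6) = √12.4 ≈ 3.521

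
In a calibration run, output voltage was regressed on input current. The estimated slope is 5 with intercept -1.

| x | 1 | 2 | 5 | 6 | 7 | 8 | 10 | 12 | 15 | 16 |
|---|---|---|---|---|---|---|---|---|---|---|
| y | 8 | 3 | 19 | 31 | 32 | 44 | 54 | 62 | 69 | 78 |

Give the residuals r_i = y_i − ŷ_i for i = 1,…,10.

x=1: ŷ = -1 + 5·1 = 4; r = 8 − 4 = 4
x=2: ŷ = -1 + 5·2 = 9; r = 3 − 9 = -6
x=5: ŷ = -1 + 5·5 = 24; r = 19 − 24 = -5
x=6: ŷ = -1 + 5·6 = 29; r = 31 − 29 = 2
x=7: ŷ = -1 + 5·7 = 34; r = 32 − 34 = -2
x=8: ŷ = -1 + 5·8 = 39; r = 44 − 39 = 5
x=10: ŷ = -1 + 5·10 = 49; r = 54 − 49 = 5
x=12: ŷ = -1 + 5·12 = 59; r = 62 − 59 = 3
x=15: ŷ = -1 + 5·15 = 74; r = 69 − 74 = -5
x=16: ŷ = -1 + 5·16 = 79; r = 78 − 79 = -1

4, -6, -5, 2, -2, 5, 5, 3, -5, -1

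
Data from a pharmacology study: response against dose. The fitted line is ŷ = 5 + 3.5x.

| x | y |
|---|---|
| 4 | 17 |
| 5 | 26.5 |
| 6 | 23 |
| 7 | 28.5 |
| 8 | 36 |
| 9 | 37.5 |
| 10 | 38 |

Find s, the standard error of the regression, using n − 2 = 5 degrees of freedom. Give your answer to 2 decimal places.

s = 2.97

x=4: ŷ = 5 + 3.5·4 = 19; r = 17 − 19 = -2
x=5: ŷ = 5 + 3.5·5 = 22.5; r = 26.5 − 22.5 = 4
x=6: ŷ = 5 + 3.5·6 = 26; r = 23 − 26 = -3
x=7: ŷ = 5 + 3.5·7 = 29.5; r = 28.5 − 29.5 = -1
x=8: ŷ = 5 + 3.5·8 = 33; r = 36 − 33 = 3
x=9: ŷ = 5 + 3.5·9 = 36.5; r = 37.5 − 36.5 = 1
x=10: ŷ = 5 + 3.5·10 = 40; r = 38 − 40 = -2
SSE = 4 + 16 + 9 + 1 + 9 + 1 + 4 = 44
s = √(44/5) = √8.8 ≈ 2.97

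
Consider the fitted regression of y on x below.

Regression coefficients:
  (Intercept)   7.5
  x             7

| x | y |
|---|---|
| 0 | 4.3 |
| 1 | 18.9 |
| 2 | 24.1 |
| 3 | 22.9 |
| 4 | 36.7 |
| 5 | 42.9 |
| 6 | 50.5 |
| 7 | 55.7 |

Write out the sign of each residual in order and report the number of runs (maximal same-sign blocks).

x=0: ŷ = 7.5 + 7·0 = 7.5; r = 4.3 − 7.5 = -3.2
x=1: ŷ = 7.5 + 7·1 = 14.5; r = 18.9 − 14.5 = 4.4
x=2: ŷ = 7.5 + 7·2 = 21.5; r = 24.1 − 21.5 = 2.6
x=3: ŷ = 7.5 + 7·3 = 28.5; r = 22.9 − 28.5 = -5.6
x=4: ŷ = 7.5 + 7·4 = 35.5; r = 36.7 − 35.5 = 1.2
x=5: ŷ = 7.5 + 7·5 = 42.5; r = 42.9 − 42.5 = 0.4
x=6: ŷ = 7.5 + 7·6 = 49.5; r = 50.5 − 49.5 = 1
x=7: ŷ = 7.5 + 7·7 = 56.5; r = 55.7 − 56.5 = -0.8
Signs: − + + − + + + −
Runs: −×1, +×2, −×1, +×3, −×1 → 5

5 runs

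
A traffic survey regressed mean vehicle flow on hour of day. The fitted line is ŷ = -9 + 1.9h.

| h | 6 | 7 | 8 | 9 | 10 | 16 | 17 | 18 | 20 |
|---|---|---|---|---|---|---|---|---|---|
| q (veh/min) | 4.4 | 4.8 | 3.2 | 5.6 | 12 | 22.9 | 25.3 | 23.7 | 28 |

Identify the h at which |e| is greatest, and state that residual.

h = 8, e = -3

h=6: ŷ = -9 + 1.9·6 = 2.4; e = 4.4 − 2.4 = 2
h=7: ŷ = -9 + 1.9·7 = 4.3; e = 4.8 − 4.3 = 0.5
h=8: ŷ = -9 + 1.9·8 = 6.2; e = 3.2 − 6.2 = -3
h=9: ŷ = -9 + 1.9·9 = 8.1; e = 5.6 − 8.1 = -2.5
h=10: ŷ = -9 + 1.9·10 = 10; e = 12 − 10 = 2
h=16: ŷ = -9 + 1.9·16 = 21.4; e = 22.9 − 21.4 = 1.5
h=17: ŷ = -9 + 1.9·17 = 23.3; e = 25.3 − 23.3 = 2
h=18: ŷ = -9 + 1.9·18 = 25.2; e = 23.7 − 25.2 = -1.5
h=20: ŷ = -9 + 1.9·20 = 29; e = 28 − 29 = -1
Largest |e| is 3 at h = 8, residual -3.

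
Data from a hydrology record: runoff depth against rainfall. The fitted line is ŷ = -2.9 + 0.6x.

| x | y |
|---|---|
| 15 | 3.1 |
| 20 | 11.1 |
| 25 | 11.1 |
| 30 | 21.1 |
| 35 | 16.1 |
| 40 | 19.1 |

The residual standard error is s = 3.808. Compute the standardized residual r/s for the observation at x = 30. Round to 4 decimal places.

ŷ = -2.9 + 0.6·30 = 15.1
r = 21.1 − 15.1 = 6
r/s = 6 / 3.808 = 1.5756

1.5756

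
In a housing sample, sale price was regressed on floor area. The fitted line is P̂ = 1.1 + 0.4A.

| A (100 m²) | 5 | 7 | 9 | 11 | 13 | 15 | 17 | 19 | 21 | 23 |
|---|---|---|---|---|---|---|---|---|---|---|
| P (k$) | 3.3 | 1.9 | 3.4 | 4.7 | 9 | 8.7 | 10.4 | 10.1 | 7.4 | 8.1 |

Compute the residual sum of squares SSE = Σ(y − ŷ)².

SSE = 33.68

A=5: P̂ = 1.1 + 0.4·5 = 3.1; r = 3.3 − 3.1 = 0.2
A=7: P̂ = 1.1 + 0.4·7 = 3.9; r = 1.9 − 3.9 = -2
A=9: P̂ = 1.1 + 0.4·9 = 4.7; r = 3.4 − 4.7 = -1.3
A=11: P̂ = 1.1 + 0.4·11 = 5.5; r = 4.7 − 5.5 = -0.8
A=13: P̂ = 1.1 + 0.4·13 = 6.3; r = 9 − 6.3 = 2.7
A=15: P̂ = 1.1 + 0.4·15 = 7.1; r = 8.7 − 7.1 = 1.6
A=17: P̂ = 1.1 + 0.4·17 = 7.9; r = 10.4 − 7.9 = 2.5
A=19: P̂ = 1.1 + 0.4·19 = 8.7; r = 10.1 − 8.7 = 1.4
A=21: P̂ = 1.1 + 0.4·21 = 9.5; r = 7.4 − 9.5 = -2.1
A=23: P̂ = 1.1 + 0.4·23 = 10.3; r = 8.1 − 10.3 = -2.2
SSE = 0.04 + 4 + 1.69 + 0.64 + 7.29 + 2.56 + 6.25 + 1.96 + 4.41 + 4.84 = 33.68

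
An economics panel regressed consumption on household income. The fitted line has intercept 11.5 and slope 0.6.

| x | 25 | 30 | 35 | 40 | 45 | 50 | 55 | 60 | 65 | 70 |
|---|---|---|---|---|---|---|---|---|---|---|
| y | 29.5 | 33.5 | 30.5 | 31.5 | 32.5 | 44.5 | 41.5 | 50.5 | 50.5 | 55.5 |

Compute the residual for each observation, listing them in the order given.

3, 4, -2, -4, -6, 3, -3, 3, 0, 2

x=25: ŷ = 11.5 + 0.6·25 = 26.5; r = 29.5 − 26.5 = 3
x=30: ŷ = 11.5 + 0.6·30 = 29.5; r = 33.5 − 29.5 = 4
x=35: ŷ = 11.5 + 0.6·35 = 32.5; r = 30.5 − 32.5 = -2
x=40: ŷ = 11.5 + 0.6·40 = 35.5; r = 31.5 − 35.5 = -4
x=45: ŷ = 11.5 + 0.6·45 = 38.5; r = 32.5 − 38.5 = -6
x=50: ŷ = 11.5 + 0.6·50 = 41.5; r = 44.5 − 41.5 = 3
x=55: ŷ = 11.5 + 0.6·55 = 44.5; r = 41.5 − 44.5 = -3
x=60: ŷ = 11.5 + 0.6·60 = 47.5; r = 50.5 − 47.5 = 3
x=65: ŷ = 11.5 + 0.6·65 = 50.5; r = 50.5 − 50.5 = 0
x=70: ŷ = 11.5 + 0.6·70 = 53.5; r = 55.5 − 53.5 = 2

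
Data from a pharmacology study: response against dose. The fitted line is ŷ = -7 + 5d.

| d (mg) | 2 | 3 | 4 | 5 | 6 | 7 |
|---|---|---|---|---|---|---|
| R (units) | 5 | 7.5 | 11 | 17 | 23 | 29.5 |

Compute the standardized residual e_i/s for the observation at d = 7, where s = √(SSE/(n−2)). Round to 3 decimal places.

d=2: ŷ = -7 + 5·2 = 3; e = 5 − 3 = 2
d=3: ŷ = -7 + 5·3 = 8; e = 7.5 − 8 = -0.5
d=4: ŷ = -7 + 5·4 = 13; e = 11 − 13 = -2
d=5: ŷ = -7 + 5·5 = 18; e = 17 − 18 = -1
d=6: ŷ = -7 + 5·6 = 23; e = 23 − 23 = 0
d=7: ŷ = -7 + 5·7 = 28; e = 29.5 − 28 = 1.5
SSE = 4 + 0.25 + 4 + 1 + 0 + 2.25 = 11.5
s = √(11.5/4) = 1.69558
e/s = 1.5 / 1.69558 = 0.885

0.885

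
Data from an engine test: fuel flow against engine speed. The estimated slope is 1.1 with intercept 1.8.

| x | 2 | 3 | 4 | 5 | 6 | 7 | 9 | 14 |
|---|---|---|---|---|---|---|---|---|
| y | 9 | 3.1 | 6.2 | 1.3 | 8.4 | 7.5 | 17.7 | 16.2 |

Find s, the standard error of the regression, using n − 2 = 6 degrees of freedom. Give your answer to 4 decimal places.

s = 4.2032

x=2: ŷ = 1.8 + 1.1·2 = 4; r = 9 − 4 = 5
x=3: ŷ = 1.8 + 1.1·3 = 5.1; r = 3.1 − 5.1 = -2
x=4: ŷ = 1.8 + 1.1·4 = 6.2; r = 6.2 − 6.2 = 0
x=5: ŷ = 1.8 + 1.1·5 = 7.3; r = 1.3 − 7.3 = -6
x=6: ŷ = 1.8 + 1.1·6 = 8.4; r = 8.4 − 8.4 = 0
x=7: ŷ = 1.8 + 1.1·7 = 9.5; r = 7.5 − 9.5 = -2
x=9: ŷ = 1.8 + 1.1·9 = 11.7; r = 17.7 − 11.7 = 6
x=14: ŷ = 1.8 + 1.1·14 = 17.2; r = 16.2 − 17.2 = -1
SSE = 25 + 4 + 0 + 36 + 0 + 4 + 36 + 1 = 106
s = √(106/6) = √17.6667 ≈ 4.2032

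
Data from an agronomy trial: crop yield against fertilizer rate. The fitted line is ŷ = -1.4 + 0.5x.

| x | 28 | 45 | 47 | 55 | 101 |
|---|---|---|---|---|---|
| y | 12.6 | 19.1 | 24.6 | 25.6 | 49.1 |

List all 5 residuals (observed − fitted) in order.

x=28: ŷ = -1.4 + 0.5·28 = 12.6; r = 12.6 − 12.6 = 0
x=45: ŷ = -1.4 + 0.5·45 = 21.1; r = 19.1 − 21.1 = -2
x=47: ŷ = -1.4 + 0.5·47 = 22.1; r = 24.6 − 22.1 = 2.5
x=55: ŷ = -1.4 + 0.5·55 = 26.1; r = 25.6 − 26.1 = -0.5
x=101: ŷ = -1.4 + 0.5·101 = 49.1; r = 49.1 − 49.1 = 0

0, -2, 2.5, -0.5, 0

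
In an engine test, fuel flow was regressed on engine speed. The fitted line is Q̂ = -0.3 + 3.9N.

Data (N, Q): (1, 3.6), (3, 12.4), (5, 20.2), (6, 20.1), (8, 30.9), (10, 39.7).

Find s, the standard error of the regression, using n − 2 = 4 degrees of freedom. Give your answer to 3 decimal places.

N=1: Q̂ = -0.3 + 3.9·1 = 3.6; e = 3.6 − 3.6 = 0
N=3: Q̂ = -0.3 + 3.9·3 = 11.4; e = 12.4 − 11.4 = 1
N=5: Q̂ = -0.3 + 3.9·5 = 19.2; e = 20.2 − 19.2 = 1
N=6: Q̂ = -0.3 + 3.9·6 = 23.1; e = 20.1 − 23.1 = -3
N=8: Q̂ = -0.3 + 3.9·8 = 30.9; e = 30.9 − 30.9 = 0
N=10: Q̂ = -0.3 + 3.9·10 = 38.7; e = 39.7 − 38.7 = 1
SSE = 0 + 1 + 1 + 9 + 0 + 1 = 12
s = √(12/4) = √3 ≈ 1.732

s = 1.732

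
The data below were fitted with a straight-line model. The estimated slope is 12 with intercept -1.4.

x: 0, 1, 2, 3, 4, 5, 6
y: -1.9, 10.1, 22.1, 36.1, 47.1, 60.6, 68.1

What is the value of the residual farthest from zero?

x=0: ŷ = -1.4 + 12·0 = -1.4; e = -1.9 − (-1.4) = -0.5
x=1: ŷ = -1.4 + 12·1 = 10.6; e = 10.1 − 10.6 = -0.5
x=2: ŷ = -1.4 + 12·2 = 22.6; e = 22.1 − 22.6 = -0.5
x=3: ŷ = -1.4 + 12·3 = 34.6; e = 36.1 − 34.6 = 1.5
x=4: ŷ = -1.4 + 12·4 = 46.6; e = 47.1 − 46.6 = 0.5
x=5: ŷ = -1.4 + 12·5 = 58.6; e = 60.6 − 58.6 = 2
x=6: ŷ = -1.4 + 12·6 = 70.6; e = 68.1 − 70.6 = -2.5
Largest |e| is 2.5 at x = 6, residual -2.5.

e = -2.5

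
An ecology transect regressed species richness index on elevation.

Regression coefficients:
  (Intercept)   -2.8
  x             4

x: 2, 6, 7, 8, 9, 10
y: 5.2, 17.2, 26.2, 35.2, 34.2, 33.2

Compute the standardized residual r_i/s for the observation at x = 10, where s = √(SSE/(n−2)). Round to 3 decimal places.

x=2: ŷ = -2.8 + 4·2 = 5.2; r = 5.2 − 5.2 = 0
x=6: ŷ = -2.8 + 4·6 = 21.2; r = 17.2 − 21.2 = -4
x=7: ŷ = -2.8 + 4·7 = 25.2; r = 26.2 − 25.2 = 1
x=8: ŷ = -2.8 + 4·8 = 29.2; r = 35.2 − 29.2 = 6
x=9: ŷ = -2.8 + 4·9 = 33.2; r = 34.2 − 33.2 = 1
x=10: ŷ = -2.8 + 4·10 = 37.2; r = 33.2 − 37.2 = -4
SSE = 0 + 16 + 1 + 36 + 1 + 16 = 70
s = √(70/4) = 4.1833
r/s = -4 / 4.1833 = -0.956

-0.956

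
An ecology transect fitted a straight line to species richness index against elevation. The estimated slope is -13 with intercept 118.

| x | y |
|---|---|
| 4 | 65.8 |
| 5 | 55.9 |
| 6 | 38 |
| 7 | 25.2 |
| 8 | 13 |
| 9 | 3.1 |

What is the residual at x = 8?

ŷ = 118 − 13·8 = 14
e = 13 − 14 = -1

e = -1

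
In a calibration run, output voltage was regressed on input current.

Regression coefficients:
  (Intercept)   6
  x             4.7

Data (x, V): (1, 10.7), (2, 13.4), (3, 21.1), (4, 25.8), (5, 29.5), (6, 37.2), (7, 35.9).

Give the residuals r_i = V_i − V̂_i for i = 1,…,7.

0, -2, 1, 1, 0, 3, -3

x=1: V̂ = 6 + 4.7·1 = 10.7; r = 10.7 − 10.7 = 0
x=2: V̂ = 6 + 4.7·2 = 15.4; r = 13.4 − 15.4 = -2
x=3: V̂ = 6 + 4.7·3 = 20.1; r = 21.1 − 20.1 = 1
x=4: V̂ = 6 + 4.7·4 = 24.8; r = 25.8 − 24.8 = 1
x=5: V̂ = 6 + 4.7·5 = 29.5; r = 29.5 − 29.5 = 0
x=6: V̂ = 6 + 4.7·6 = 34.2; r = 37.2 − 34.2 = 3
x=7: V̂ = 6 + 4.7·7 = 38.9; r = 35.9 − 38.9 = -3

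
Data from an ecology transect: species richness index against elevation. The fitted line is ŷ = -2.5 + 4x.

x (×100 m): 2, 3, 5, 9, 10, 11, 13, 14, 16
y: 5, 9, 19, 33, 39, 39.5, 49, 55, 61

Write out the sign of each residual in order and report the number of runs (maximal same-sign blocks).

x=2: ŷ = -2.5 + 4·2 = 5.5; r = 5 − 5.5 = -0.5
x=3: ŷ = -2.5 + 4·3 = 9.5; r = 9 − 9.5 = -0.5
x=5: ŷ = -2.5 + 4·5 = 17.5; r = 19 − 17.5 = 1.5
x=9: ŷ = -2.5 + 4·9 = 33.5; r = 33 − 33.5 = -0.5
x=10: ŷ = -2.5 + 4·10 = 37.5; r = 39 − 37.5 = 1.5
x=11: ŷ = -2.5 + 4·11 = 41.5; r = 39.5 − 41.5 = -2
x=13: ŷ = -2.5 + 4·13 = 49.5; r = 49 − 49.5 = -0.5
x=14: ŷ = -2.5 + 4·14 = 53.5; r = 55 − 53.5 = 1.5
x=16: ŷ = -2.5 + 4·16 = 61.5; r = 61 − 61.5 = -0.5
Signs: − − + − + − − + −
Runs: −×2, +×1, −×1, +×1, −×2, +×1, −×1 → 7

7 runs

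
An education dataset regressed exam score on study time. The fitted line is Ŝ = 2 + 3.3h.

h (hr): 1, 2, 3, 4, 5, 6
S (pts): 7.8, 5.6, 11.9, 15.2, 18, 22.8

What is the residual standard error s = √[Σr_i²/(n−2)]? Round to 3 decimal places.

s = 2.031

h=1: Ŝ = 2 + 3.3·1 = 5.3; r = 7.8 − 5.3 = 2.5
h=2: Ŝ = 2 + 3.3·2 = 8.6; r = 5.6 − 8.6 = -3
h=3: Ŝ = 2 + 3.3·3 = 11.9; r = 11.9 − 11.9 = 0
h=4: Ŝ = 2 + 3.3·4 = 15.2; r = 15.2 − 15.2 = 0
h=5: Ŝ = 2 + 3.3·5 = 18.5; r = 18 − 18.5 = -0.5
h=6: Ŝ = 2 + 3.3·6 = 21.8; r = 22.8 − 21.8 = 1
SSE = 6.25 + 9 + 0 + 0 + 0.25 + 1 = 16.5
s = √(16.5/4) = √4.125 ≈ 2.031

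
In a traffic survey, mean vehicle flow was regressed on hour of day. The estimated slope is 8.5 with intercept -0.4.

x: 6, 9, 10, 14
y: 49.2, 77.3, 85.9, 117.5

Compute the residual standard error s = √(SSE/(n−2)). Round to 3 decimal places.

s = 1.775

x=6: ŷ = -0.4 + 8.5·6 = 50.6; e = 49.2 − 50.6 = -1.4
x=9: ŷ = -0.4 + 8.5·9 = 76.1; e = 77.3 − 76.1 = 1.2
x=10: ŷ = -0.4 + 8.5·10 = 84.6; e = 85.9 − 84.6 = 1.3
x=14: ŷ = -0.4 + 8.5·14 = 118.6; e = 117.5 − 118.6 = -1.1
SSE = 1.96 + 1.44 + 1.69 + 1.21 = 6.3
s = √(6.3/2) = √3.15 ≈ 1.775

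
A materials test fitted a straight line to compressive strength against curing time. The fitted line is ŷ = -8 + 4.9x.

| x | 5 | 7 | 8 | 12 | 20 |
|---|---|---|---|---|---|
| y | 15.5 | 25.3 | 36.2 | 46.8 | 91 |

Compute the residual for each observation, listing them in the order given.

-1, -1, 5, -4, 1

x=5: ŷ = -8 + 4.9·5 = 16.5; e = 15.5 − 16.5 = -1
x=7: ŷ = -8 + 4.9·7 = 26.3; e = 25.3 − 26.3 = -1
x=8: ŷ = -8 + 4.9·8 = 31.2; e = 36.2 − 31.2 = 5
x=12: ŷ = -8 + 4.9·12 = 50.8; e = 46.8 − 50.8 = -4
x=20: ŷ = -8 + 4.9·20 = 90; e = 91 − 90 = 1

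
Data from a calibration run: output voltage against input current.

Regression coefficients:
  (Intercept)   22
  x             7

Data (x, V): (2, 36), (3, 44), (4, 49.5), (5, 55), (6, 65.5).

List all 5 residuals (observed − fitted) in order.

x=2: V̂ = 22 + 7·2 = 36; e = 36 − 36 = 0
x=3: V̂ = 22 + 7·3 = 43; e = 44 − 43 = 1
x=4: V̂ = 22 + 7·4 = 50; e = 49.5 − 50 = -0.5
x=5: V̂ = 22 + 7·5 = 57; e = 55 − 57 = -2
x=6: V̂ = 22 + 7·6 = 64; e = 65.5 − 64 = 1.5

0, 1, -0.5, -2, 1.5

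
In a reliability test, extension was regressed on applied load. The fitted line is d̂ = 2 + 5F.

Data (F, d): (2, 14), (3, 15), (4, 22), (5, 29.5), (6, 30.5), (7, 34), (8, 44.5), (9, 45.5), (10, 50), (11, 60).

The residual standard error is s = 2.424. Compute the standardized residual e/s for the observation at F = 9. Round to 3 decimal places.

-0.619

d̂ = 2 + 5·9 = 47
e = 45.5 − 47 = -1.5
e/s = -1.5 / 2.424 = -0.619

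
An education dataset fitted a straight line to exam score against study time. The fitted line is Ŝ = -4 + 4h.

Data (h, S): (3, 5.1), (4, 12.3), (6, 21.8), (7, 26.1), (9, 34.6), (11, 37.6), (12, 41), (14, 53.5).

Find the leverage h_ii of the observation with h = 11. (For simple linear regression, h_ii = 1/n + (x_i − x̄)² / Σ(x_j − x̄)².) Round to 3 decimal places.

h = 0.195

h̄ = (3 + 4 + 6 + 7 + 9 + 11 + 12 + 14)/8 = 8.25
Σ(h − h̄)² = 27.5625 + 18.0625 + 5.0625 + 1.5625 + 0.5625 + 7.5625 + 14.0625 + 33.0625 = 107.5
h = 1/8 + (2.75)²/107.5 = 0.125 + 0.0703488 = 0.195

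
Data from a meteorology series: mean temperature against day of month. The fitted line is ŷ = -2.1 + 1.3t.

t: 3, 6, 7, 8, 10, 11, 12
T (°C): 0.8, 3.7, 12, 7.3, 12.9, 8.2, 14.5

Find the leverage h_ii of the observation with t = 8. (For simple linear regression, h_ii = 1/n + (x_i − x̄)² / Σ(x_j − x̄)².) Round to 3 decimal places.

h = 0.143

t̄ = (3 + 6 + 7 + 8 + 10 + 11 + 12)/7 = 8.14286
Σ(t − t̄)² = 26.449 + 4.59184 + 1.30612 + 0.0204082 + 3.44898 + 8.16327 + 14.8776 = 58.8571
h = 1/7 + (-0.142857)²/58.8571 = 0.142857 + 0.000346741 = 0.143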